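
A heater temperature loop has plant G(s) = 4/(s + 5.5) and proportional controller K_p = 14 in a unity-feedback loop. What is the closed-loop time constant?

Closed-loop transfer function: T(s) = K_p·G(s)/(1 + K_p·G(s)) = 56/(s + 5.5 + 56) = 56/(s + 61.5).
Time constant τ = 1/61.5 = 0.0163 s.

τ = 0.0163 s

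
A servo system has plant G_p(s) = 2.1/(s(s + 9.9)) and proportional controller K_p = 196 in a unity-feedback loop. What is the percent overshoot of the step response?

45.4%

Closed-loop characteristic equation: s² + 9.9s + 411.6 = 0, so ω_n = 20.29 rad/s and ζ = 9.9/(2·20.29) = 0.244.
%OS = 100·exp(−πζ/√(1−ζ²)) = 100·exp(−π·0.244/√0.9405) = 45.4%.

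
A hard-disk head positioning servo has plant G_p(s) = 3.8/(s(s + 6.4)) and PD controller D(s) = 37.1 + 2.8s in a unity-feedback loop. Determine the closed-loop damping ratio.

Forward path: (37.1 + 2.8s)·3.8/(s(s+6.4)). The closed-loop characteristic equation is s² + (6.4 + 3.8·2.8)s + 3.8·37.1 = 0.
That is s² + 17.04s + 141 = 0, so ω_n = 11.87 rad/s and ζ = 17.04/(2·11.87) = 0.7176.

ζ = 0.718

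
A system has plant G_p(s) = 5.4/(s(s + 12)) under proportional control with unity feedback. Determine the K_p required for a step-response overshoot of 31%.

From %OS = 100·exp(−πζ/√(1−ζ²)) = 31%, ζ = −ln(0.31)/√(π²+ln²(0.31)) = 0.3493.
Characteristic equation s² + 12s + 5.4K_p = 0 gives ζ = 12/(2√(5.4K_p)).
Setting ζ = 0.3493: √(5.4K_p) = 12/(2·0.3493) = 17.18, so K_p = 295/5.4 = 54.6.

K_p = 54.6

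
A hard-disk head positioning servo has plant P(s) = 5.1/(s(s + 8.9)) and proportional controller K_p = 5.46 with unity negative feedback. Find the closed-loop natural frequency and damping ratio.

ω_n = 5.28 rad/s, ζ = 0.843

1 + K_p·P(s) = 0 gives s² + 8.9s + 27.85 = 0.
So ω_n² = 27.85 ⇒ ω_n = 5.277 rad/s, and ζ = 8.9/(2ω_n) = 0.843.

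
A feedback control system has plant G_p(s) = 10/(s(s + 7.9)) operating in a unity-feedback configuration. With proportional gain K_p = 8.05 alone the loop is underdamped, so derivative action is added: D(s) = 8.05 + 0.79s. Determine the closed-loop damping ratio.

Forward path: (8.05 + 0.79s)·10/(s(s+7.9)). The closed-loop characteristic equation is s² + (7.9 + 10·0.79)s + 10·8.05 = 0.
That is s² + 15.8s + 80.5 = 0, so ω_n = 8.972 rad/s and ζ = 15.8/(2·8.972) = 0.8805.

ζ = 0.88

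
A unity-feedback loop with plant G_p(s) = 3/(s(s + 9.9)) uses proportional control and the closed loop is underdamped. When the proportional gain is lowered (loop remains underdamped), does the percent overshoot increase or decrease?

decrease

ζ = 9.9/(2√(3K_p)) rises as K_p falls; higher damping means less overshoot.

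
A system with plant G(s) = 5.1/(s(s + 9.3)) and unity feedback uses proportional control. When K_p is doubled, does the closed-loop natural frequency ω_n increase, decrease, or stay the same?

ω_n = √(5.1·K_p), which grows with K_p.

increase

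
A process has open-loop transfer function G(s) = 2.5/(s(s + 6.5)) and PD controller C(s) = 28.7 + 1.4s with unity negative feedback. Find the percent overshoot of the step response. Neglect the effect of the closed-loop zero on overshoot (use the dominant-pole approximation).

10.1%

Forward path: (28.7 + 1.4s)·2.5/(s(s+6.5)). The closed-loop characteristic equation is s² + (6.5 + 2.5·1.4)s + 2.5·28.7 = 0.
That is s² + 10s + 71.75 = 0, so ω_n = 8.471 rad/s and ζ = 10/(2·8.471) = 0.5903.
%OS = 100·exp(−πζ/√(1−ζ²)) = 10.1%.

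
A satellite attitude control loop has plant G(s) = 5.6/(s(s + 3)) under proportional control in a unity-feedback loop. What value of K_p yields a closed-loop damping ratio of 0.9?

Closed-loop characteristic equation: s² + 3s + K_p·5.6 = 0.
So ω_n = √(5.6K_p) and 2ζω_n = 3, giving ζ = 3/(2√(5.6K_p)).
Setting ζ = 0.9: √(5.6K_p) = 3/(2·0.9) = 1.667, so K_p = 2.778/5.6 = 0.496.

K_p = 0.496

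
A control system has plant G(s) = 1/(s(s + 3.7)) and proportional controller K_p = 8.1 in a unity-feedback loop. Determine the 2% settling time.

T_s ≈ 2.16 s

The closed-loop denominator s² + 3.7s + 8.1 gives ω_n = √8.1 = 2.846 and ζ = 3.7/(2ω_n) = 0.65.
2% settling time T_s ≈ 4/(ζω_n) = 4/1.85 = 2.16 s.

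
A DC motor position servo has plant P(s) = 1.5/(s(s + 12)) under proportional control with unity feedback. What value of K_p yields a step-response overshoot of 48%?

K_p = 464

From %OS = 100·exp(−πζ/√(1−ζ²)) = 48%, ζ = −ln(0.48)/√(π²+ln²(0.48)) = 0.2275.
Characteristic equation s² + 12s + 1.5K_p = 0 gives ζ = 12/(2√(1.5K_p)).
Setting ζ = 0.2275: √(1.5K_p) = 12/(2·0.2275) = 26.37, so K_p = 695.5/1.5 = 464.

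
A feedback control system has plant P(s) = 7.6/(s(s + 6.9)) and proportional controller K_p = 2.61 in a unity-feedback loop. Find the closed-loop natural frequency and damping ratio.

ω_n = 4.45 rad/s, ζ = 0.775

The closed-loop denominator is s(s+6.9) + 2.61·7.6 = s² + 6.9s + 19.84.
So ω_n² = 19.84 ⇒ ω_n = 4.454 rad/s, and ζ = 6.9/(2ω_n) = 0.775.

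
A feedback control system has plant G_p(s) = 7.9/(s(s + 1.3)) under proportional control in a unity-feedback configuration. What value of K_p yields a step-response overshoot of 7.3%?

From %OS = 100·exp(−πζ/√(1−ζ²)) = 7.3%, ζ = −ln(0.073)/√(π²+ln²(0.073)) = 0.6401.
Characteristic equation s² + 1.3s + 7.9K_p = 0 gives ζ = 1.3/(2√(7.9K_p)).
Setting ζ = 0.6401: √(7.9K_p) = 1.3/(2·0.6401) = 1.015, so K_p = 1.031/7.9 = 0.131.

K_p = 0.131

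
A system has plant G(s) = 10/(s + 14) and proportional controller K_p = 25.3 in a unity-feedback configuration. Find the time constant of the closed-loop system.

Closed-loop transfer function: T(s) = K_p·G(s)/(1 + K_p·G(s)) = 253/(s + 14 + 253) = 253/(s + 267).
Time constant τ = 1/267 = 0.00375 s.

τ = 0.00375 s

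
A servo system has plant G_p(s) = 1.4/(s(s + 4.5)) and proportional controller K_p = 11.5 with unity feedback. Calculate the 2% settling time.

From 1 + K_pG_p(s) = 0: s² + 4.5s + 16.1 = 0 ⇒ ω_n = 4.012, ζ = 0.5608.
2% settling time T_s ≈ 4/(ζω_n) = 4/2.25 = 1.78 s.

T_s ≈ 1.78 s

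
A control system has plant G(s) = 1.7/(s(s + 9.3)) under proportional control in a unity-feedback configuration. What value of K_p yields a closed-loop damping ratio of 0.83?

Closed-loop characteristic equation: s² + 9.3s + K_p·1.7 = 0.
So ω_n = √(1.7K_p) and 2ζω_n = 9.3, giving ζ = 9.3/(2√(1.7K_p)).
Setting ζ = 0.83: √(1.7K_p) = 9.3/(2·0.83) = 5.602, so K_p = 31.39/1.7 = 18.5.

K_p = 18.5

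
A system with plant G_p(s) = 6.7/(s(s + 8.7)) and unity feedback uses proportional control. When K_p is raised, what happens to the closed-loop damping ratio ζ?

ζ = 8.7/(2√(6.7K_p)); increasing K_p raises the denominator, so ζ falls.

decrease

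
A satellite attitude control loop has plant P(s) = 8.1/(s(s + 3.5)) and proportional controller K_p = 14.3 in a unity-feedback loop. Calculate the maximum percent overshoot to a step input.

From 1 + K_pP(s) = 0: s² + 3.5s + 115.8 = 0 ⇒ ω_n = 10.76, ζ = 0.1626.
%OS = 100·exp(−πζ/√(1−ζ²)) = 100·exp(−π·0.1626/√0.9736) = 59.6%.

59.6%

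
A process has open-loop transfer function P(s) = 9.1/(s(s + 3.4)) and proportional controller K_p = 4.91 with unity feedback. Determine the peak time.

The closed-loop denominator s² + 3.4s + 44.68 gives ω_n = √44.68 = 6.684 and ζ = 3.4/(2ω_n) = 0.2543.
Damped frequency ω_d = ω_n√(1−ζ²) = 6.465 rad/s, so peak time T_p = π/ω_d = 0.486 s.

T_p = 0.486 s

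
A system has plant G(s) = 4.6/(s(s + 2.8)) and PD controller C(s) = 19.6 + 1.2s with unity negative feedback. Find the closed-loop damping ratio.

ζ = 0.438

Forward path: (19.6 + 1.2s)·4.6/(s(s+2.8)). The closed-loop characteristic equation is s² + (2.8 + 4.6·1.2)s + 4.6·19.6 = 0.
That is s² + 8.32s + 90.16 = 0, so ω_n = 9.495 rad/s and ζ = 8.32/(2·9.495) = 0.4381.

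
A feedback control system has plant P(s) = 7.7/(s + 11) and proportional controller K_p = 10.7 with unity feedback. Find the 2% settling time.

Closed-loop transfer function: T(s) = K_p·P(s)/(1 + K_p·P(s)) = 82.39/(s + 11 + 82.39) = 82.39/(s + 93.39).
Time constant τ = 1/93.39 = 0.01071 s, so the 2% settling time is about 4τ = 0.0428 s.

T_s ≈ 0.0428 s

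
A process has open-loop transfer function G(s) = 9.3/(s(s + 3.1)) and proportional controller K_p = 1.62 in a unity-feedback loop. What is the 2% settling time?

The closed-loop denominator s² + 3.1s + 15.07 gives ω_n = √15.07 = 3.881 and ζ = 3.1/(2ω_n) = 0.3993.
2% settling time T_s ≈ 4/(ζω_n) = 4/1.55 = 2.58 s.

T_s ≈ 2.58 s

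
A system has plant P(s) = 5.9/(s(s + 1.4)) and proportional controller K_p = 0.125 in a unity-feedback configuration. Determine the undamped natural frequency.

With unity feedback the closed-loop characteristic equation is s² + 1.4s + 0.125·5.9 = s² + 1.4s + 0.7375 = 0.
Matching s² + 2ζω_n s + ω_n²: ω_n = √0.7375 = 0.8588 rad/s and 2ζω_n = 1.4, so ζ = 1.4/(2·0.8588) = 0.815.

ω_n = 0.859 rad/s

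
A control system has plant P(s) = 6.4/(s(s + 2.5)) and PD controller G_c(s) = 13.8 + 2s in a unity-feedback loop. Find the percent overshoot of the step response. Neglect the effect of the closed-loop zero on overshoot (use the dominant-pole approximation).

Forward path: (13.8 + 2s)·6.4/(s(s+2.5)). The closed-loop characteristic equation is s² + (2.5 + 6.4·2)s + 6.4·13.8 = 0.
That is s² + 15.3s + 88.32 = 0, so ω_n = 9.398 rad/s and ζ = 15.3/(2·9.398) = 0.814.
%OS = 100·exp(−πζ/√(1−ζ²)) = 1.22%.

1.22%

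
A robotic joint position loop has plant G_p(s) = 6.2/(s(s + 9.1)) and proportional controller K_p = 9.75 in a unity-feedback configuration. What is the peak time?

Closed-loop characteristic equation: s² + 9.1s + 60.45 = 0, so ω_n = 7.775 rad/s and ζ = 9.1/(2·7.775) = 0.5852.
Damped frequency ω_d = ω_n√(1−ζ²) = 6.305 rad/s, so peak time T_p = π/ω_d = 0.498 s.

T_p = 0.498 s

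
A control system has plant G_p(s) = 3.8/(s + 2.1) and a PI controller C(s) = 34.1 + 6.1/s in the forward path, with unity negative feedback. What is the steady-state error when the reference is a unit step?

0

The open loop C(s)G_p(s) has a pole at the origin (type 1), so the static position error constant is infinite and e_ss = 1/(1+∞) = 0.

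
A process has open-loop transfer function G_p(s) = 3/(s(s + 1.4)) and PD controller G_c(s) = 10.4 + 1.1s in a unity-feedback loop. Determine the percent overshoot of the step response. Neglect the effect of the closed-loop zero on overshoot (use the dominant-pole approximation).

Forward path: (10.4 + 1.1s)·3/(s(s+1.4)). The closed-loop characteristic equation is s² + (1.4 + 3·1.1)s + 3·10.4 = 0.
That is s² + 4.7s + 31.2 = 0, so ω_n = 5.586 rad/s and ζ = 4.7/(2·5.586) = 0.4207.
%OS = 100·exp(−πζ/√(1−ζ²)) = 23.3%.

23.3%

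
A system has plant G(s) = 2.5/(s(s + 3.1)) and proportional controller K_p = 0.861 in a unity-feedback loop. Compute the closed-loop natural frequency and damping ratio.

1 + K_p·G(s) = 0 gives s² + 3.1s + 2.152 = 0.
Matching s² + 2ζω_n s + ω_n²: ω_n = √2.152 = 1.467 rad/s and 2ζω_n = 3.1, so ζ = 3.1/(2·1.467) = 1.06.

ω_n = 1.47 rad/s, ζ = 1.06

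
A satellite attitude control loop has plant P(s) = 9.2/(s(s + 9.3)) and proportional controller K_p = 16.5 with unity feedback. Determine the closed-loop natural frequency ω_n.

ω_n = 12.3 rad/s

The closed-loop denominator is s(s+9.3) + 16.5·9.2 = s² + 9.3s + 151.8.
Matching s² + 2ζω_n s + ω_n²: ω_n = √151.8 = 12.32 rad/s and 2ζω_n = 9.3, so ζ = 9.3/(2·12.32) = 0.377.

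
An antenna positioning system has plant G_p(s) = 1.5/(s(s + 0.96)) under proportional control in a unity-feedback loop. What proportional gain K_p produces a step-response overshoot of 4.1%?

From %OS = 100·exp(−πζ/√(1−ζ²)) = 4.1%, ζ = −ln(0.041)/√(π²+ln²(0.041)) = 0.713.
Characteristic equation s² + 0.96s + 1.5K_p = 0 gives ζ = 0.96/(2√(1.5K_p)).
Setting ζ = 0.713: √(1.5K_p) = 0.96/(2·0.713) = 0.6733, so K_p = 0.4533/1.5 = 0.302.

K_p = 0.302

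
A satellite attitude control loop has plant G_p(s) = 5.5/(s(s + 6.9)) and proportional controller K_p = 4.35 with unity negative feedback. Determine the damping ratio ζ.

The closed-loop denominator is s(s+6.9) + 4.35·5.5 = s² + 6.9s + 23.92.
Matching s² + 2ζω_n s + ω_n²: ω_n = √23.92 = 4.891 rad/s and 2ζω_n = 6.9, so ζ = 6.9/(2·4.891) = 0.705.

ζ = 0.705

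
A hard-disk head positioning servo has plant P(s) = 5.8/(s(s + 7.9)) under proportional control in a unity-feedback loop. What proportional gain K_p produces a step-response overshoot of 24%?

K_p = 15.7

From %OS = 100·exp(−πζ/√(1−ζ²)) = 24%, ζ = −ln(0.24)/√(π²+ln²(0.24)) = 0.4136.
Characteristic equation s² + 7.9s + 5.8K_p = 0 gives ζ = 7.9/(2√(5.8K_p)).
Setting ζ = 0.4136: √(5.8K_p) = 7.9/(2·0.4136) = 9.55, so K_p = 91.21/5.8 = 15.7.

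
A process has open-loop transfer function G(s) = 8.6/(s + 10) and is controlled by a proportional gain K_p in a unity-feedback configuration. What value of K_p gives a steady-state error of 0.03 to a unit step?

K_p = 37.6

For a type-0 loop with proportional control, e_ss = 1/(1 + K_p·G(0)).
G(0) = 0.86. Require 1/(1 + K_p·0.86) = 0.03, so 1 + 0.86·K_p = 33.33.
K_p = (33.33 − 1)/0.86 = 37.6.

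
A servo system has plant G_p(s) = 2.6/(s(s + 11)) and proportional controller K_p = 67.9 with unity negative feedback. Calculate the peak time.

T_p = 0.26 s

From 1 + K_pG_p(s) = 0: s² + 11s + 176.5 = 0 ⇒ ω_n = 13.29, ζ = 0.4139.
Damped frequency ω_d = ω_n√(1−ζ²) = 12.1 rad/s, so peak time T_p = π/ω_d = 0.26 s.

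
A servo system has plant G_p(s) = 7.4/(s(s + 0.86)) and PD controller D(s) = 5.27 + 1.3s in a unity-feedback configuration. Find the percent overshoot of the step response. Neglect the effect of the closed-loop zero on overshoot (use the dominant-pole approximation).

Forward path: (5.27 + 1.3s)·7.4/(s(s+0.86)). The closed-loop characteristic equation is s² + (0.86 + 7.4·1.3)s + 7.4·5.27 = 0.
That is s² + 10.48s + 39 = 0, so ω_n = 6.245 rad/s and ζ = 10.48/(2·6.245) = 0.8391.
%OS = 100·exp(−πζ/√(1−ζ²)) = 0.786%.

0.786%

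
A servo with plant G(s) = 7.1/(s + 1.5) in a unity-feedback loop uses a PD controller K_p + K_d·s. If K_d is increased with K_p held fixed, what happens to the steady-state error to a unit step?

unchanged

K_d affects only the transient (the s-coefficient); the DC loop gain, and hence e_ss, depends only on K_p.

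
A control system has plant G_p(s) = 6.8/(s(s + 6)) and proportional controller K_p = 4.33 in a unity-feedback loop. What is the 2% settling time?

T_s ≈ 1.33 s

The closed-loop denominator s² + 6s + 29.44 gives ω_n = √29.44 = 5.426 and ζ = 6/(2ω_n) = 0.5529.
2% settling time T_s ≈ 4/(ζω_n) = 4/3 = 1.33 s.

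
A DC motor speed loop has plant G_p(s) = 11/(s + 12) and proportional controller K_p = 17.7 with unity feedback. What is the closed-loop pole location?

s = -206.7

Closed-loop transfer function: T(s) = K_p·G_p(s)/(1 + K_p·G_p(s)) = 194.7/(s + 12 + 194.7) = 194.7/(s + 206.7).
The closed-loop pole is at s = −206.7.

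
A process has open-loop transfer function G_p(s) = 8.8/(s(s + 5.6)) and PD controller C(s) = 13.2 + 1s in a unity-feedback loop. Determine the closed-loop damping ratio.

ζ = 0.668

Forward path: (13.2 + 1s)·8.8/(s(s+5.6)). The closed-loop characteristic equation is s² + (5.6 + 8.8·1)s + 8.8·13.2 = 0.
That is s² + 14.4s + 116.2 = 0, so ω_n = 10.78 rad/s and ζ = 14.4/(2·10.78) = 0.668.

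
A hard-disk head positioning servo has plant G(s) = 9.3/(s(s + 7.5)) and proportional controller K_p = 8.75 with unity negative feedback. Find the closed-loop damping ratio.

1 + K_p·G(s) = 0 gives s² + 7.5s + 81.38 = 0.
So ω_n² = 81.38 ⇒ ω_n = 9.021 rad/s, and ζ = 7.5/(2ω_n) = 0.416.

ζ = 0.416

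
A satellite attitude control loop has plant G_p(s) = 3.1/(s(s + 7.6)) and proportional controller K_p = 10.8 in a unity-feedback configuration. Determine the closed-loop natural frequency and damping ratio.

With unity feedback the closed-loop characteristic equation is s² + 7.6s + 10.8·3.1 = s² + 7.6s + 33.48 = 0.
Matching s² + 2ζω_n s + ω_n²: ω_n = √33.48 = 5.786 rad/s and 2ζω_n = 7.6, so ζ = 7.6/(2·5.786) = 0.657.

ω_n = 5.79 rad/s, ζ = 0.657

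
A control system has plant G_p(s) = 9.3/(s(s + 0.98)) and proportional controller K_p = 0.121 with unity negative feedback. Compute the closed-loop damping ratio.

ζ = 0.462

The closed-loop denominator is s(s+0.98) + 0.121·9.3 = s² + 0.98s + 1.125.
So ω_n² = 1.125 ⇒ ω_n = 1.061 rad/s, and ζ = 0.98/(2ω_n) = 0.462.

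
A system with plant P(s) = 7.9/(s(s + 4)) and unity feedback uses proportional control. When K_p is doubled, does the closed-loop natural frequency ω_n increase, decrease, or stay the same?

ω_n = √(7.9·K_p), which grows with K_p.

increase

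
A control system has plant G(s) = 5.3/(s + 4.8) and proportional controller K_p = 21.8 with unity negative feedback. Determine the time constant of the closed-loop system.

τ = 0.00831 s

Closed-loop transfer function: T(s) = K_p·G(s)/(1 + K_p·G(s)) = 115.5/(s + 4.8 + 115.5) = 115.5/(s + 120.3).
Time constant τ = 1/120.3 = 0.00831 s.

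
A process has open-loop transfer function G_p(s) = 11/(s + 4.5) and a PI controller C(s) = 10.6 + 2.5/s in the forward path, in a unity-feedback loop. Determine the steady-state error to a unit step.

0

The open loop C(s)G_p(s) has a pole at the origin (type 1), so the static position error constant is infinite and e_ss = 1/(1+∞) = 0.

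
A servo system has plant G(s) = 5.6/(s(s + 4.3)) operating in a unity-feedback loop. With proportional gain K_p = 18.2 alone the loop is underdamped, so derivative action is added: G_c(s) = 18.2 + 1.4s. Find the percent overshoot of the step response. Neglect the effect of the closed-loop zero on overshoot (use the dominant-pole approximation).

9.41%

Forward path: (18.2 + 1.4s)·5.6/(s(s+4.3)). The closed-loop characteristic equation is s² + (4.3 + 5.6·1.4)s + 5.6·18.2 = 0.
That is s² + 12.14s + 101.9 = 0, so ω_n = 10.1 rad/s and ζ = 12.14/(2·10.1) = 0.6013.
%OS = 100·exp(−πζ/√(1−ζ²)) = 9.41%.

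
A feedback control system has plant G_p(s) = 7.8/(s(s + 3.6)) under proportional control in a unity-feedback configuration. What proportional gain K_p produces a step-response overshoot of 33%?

K_p = 3.75

From %OS = 100·exp(−πζ/√(1−ζ²)) = 33%, ζ = −ln(0.33)/√(π²+ln²(0.33)) = 0.3328.
Characteristic equation s² + 3.6s + 7.8K_p = 0 gives ζ = 3.6/(2√(7.8K_p)).
Setting ζ = 0.3328: √(7.8K_p) = 3.6/(2·0.3328) = 5.409, so K_p = 29.26/7.8 = 3.75.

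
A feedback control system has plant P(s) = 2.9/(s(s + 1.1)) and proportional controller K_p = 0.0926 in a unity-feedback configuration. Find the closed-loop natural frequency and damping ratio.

ω_n = 0.518 rad/s, ζ = 1.06

The closed-loop denominator is s(s+1.1) + 0.0926·2.9 = s² + 1.1s + 0.2685.
Matching s² + 2ζω_n s + ω_n²: ω_n = √0.2685 = 0.5182 rad/s and 2ζω_n = 1.1, so ζ = 1.1/(2·0.5182) = 1.06.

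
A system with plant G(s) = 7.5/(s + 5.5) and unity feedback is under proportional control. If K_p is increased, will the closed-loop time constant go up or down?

The closed-loop bandwidth 5.5+K_p·7.5 grows with K_p, so τ shrinks.

decrease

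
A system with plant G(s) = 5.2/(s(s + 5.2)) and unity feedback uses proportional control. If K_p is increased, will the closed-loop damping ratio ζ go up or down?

ζ = 5.2/(2√(5.2K_p)); increasing K_p raises the denominator, so ζ falls.

decrease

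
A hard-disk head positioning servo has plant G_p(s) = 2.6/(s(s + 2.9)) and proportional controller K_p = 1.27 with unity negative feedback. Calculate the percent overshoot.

1.56%

The closed-loop denominator s² + 2.9s + 3.302 gives ω_n = √3.302 = 1.817 and ζ = 2.9/(2ω_n) = 0.798.
%OS = 100·exp(−πζ/√(1−ζ²)) = 100·exp(−π·0.798/√0.3633) = 1.56%.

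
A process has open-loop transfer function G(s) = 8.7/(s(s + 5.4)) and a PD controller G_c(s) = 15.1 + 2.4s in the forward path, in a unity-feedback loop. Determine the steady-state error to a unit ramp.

The loop has one pole at the origin (type 1). Velocity error constant K_v = lim_{s→0} s·G_c(s)G(s) = 15.1·8.7/5.4 = 24.33.
Steady-state error to a unit ramp: e_ss = 1/K_v = 0.0411.

0.0411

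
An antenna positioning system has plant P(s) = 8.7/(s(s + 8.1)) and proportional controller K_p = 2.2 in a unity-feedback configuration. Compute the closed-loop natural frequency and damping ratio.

ω_n = 4.37 rad/s, ζ = 0.926

With unity feedback the closed-loop characteristic equation is s² + 8.1s + 2.2·8.7 = s² + 8.1s + 19.14 = 0.
Matching s² + 2ζω_n s + ω_n²: ω_n = √19.14 = 4.375 rad/s and 2ζω_n = 8.1, so ζ = 8.1/(2·4.375) = 0.926.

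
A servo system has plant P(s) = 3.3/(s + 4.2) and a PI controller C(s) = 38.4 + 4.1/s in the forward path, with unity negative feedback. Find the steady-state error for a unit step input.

The open loop C(s)P(s) has a pole at the origin (type 1), so the static position error constant is infinite and e_ss = 1/(1+∞) = 0.

0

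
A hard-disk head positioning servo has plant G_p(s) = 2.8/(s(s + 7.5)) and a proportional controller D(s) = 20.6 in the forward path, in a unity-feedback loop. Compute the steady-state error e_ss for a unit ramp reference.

0.13

The loop has one pole at the origin (type 1). Velocity error constant K_v = lim_{s→0} s·D(s)G_p(s) = 20.6·2.8/7.5 = 7.691.
Steady-state error to a unit ramp: e_ss = 1/K_v = 0.13.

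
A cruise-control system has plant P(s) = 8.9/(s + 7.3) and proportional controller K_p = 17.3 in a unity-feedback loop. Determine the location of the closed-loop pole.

s = -161.3

Closed-loop transfer function: T(s) = K_p·P(s)/(1 + K_p·P(s)) = 154/(s + 7.3 + 154) = 154/(s + 161.3).
The closed-loop pole is at s = −161.3.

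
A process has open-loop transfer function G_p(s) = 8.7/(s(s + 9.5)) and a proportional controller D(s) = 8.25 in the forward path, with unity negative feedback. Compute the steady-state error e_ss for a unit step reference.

0

The open loop D(s)G_p(s) has a pole at the origin (type 1), so the static position error constant is infinite and e_ss = 1/(1+∞) = 0.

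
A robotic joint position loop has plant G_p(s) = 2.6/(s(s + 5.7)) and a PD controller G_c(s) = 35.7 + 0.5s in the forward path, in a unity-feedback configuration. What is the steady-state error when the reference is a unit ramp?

0.0614

The loop has one pole at the origin (type 1). Velocity error constant K_v = lim_{s→0} s·G_c(s)G_p(s) = 35.7·2.6/5.7 = 16.28.
Steady-state error to a unit ramp: e_ss = 1/K_v = 0.0614.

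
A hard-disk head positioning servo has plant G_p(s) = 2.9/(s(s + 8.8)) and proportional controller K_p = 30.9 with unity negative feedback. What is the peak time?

From 1 + K_pG_p(s) = 0: s² + 8.8s + 89.61 = 0 ⇒ ω_n = 9.466, ζ = 0.4648.
Damped frequency ω_d = ω_n√(1−ζ²) = 8.382 rad/s, so peak time T_p = π/ω_d = 0.375 s.

T_p = 0.375 s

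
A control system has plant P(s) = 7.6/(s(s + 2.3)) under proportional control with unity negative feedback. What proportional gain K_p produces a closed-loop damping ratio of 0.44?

K_p = 0.899

Closed-loop characteristic equation: s² + 2.3s + K_p·7.6 = 0.
So ω_n = √(7.6K_p) and 2ζω_n = 2.3, giving ζ = 2.3/(2√(7.6K_p)).
Setting ζ = 0.44: √(7.6K_p) = 2.3/(2·0.44) = 2.614, so K_p = 6.831/7.6 = 0.899.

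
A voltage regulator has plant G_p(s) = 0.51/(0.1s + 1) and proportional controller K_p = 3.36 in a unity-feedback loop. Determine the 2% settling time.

Closed loop: T(s) = K_p·G_p/(1+K_p·G_p) = 1.714/(0.1s + 1 + 1.714), with pole at s = −(1 + 1.714)/0.1 = −27.14.
τ = 1/27.14 = 0.03685 s, so 2% settling time ≈ 4τ = 0.147 s.

T_s ≈ 0.147 s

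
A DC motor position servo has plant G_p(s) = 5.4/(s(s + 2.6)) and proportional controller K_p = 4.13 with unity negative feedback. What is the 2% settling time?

T_s ≈ 3.08 s

From 1 + K_pG_p(s) = 0: s² + 2.6s + 22.3 = 0 ⇒ ω_n = 4.722, ζ = 0.2753.
2% settling time T_s ≈ 4/(ζω_n) = 4/1.3 = 3.08 s.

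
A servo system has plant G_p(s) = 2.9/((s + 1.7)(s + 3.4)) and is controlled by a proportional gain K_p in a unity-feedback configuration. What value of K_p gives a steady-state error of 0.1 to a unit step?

Steady-state error for a unit step on this type-0 loop is 1/(1 + K_p·G_p(0)).
G_p(0) = 0.5017. Require 1/(1 + K_p·0.5017) = 0.1, so 1 + 0.5017·K_p = 10.
K_p = (10 − 1)/0.5017 = 17.9.

K_p = 17.9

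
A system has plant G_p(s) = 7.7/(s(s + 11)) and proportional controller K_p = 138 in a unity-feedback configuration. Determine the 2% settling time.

T_s ≈ 0.727 s

From 1 + K_pG_p(s) = 0: s² + 11s + 1063 = 0 ⇒ ω_n = 32.6, ζ = 0.1687.
2% settling time T_s ≈ 4/(ζω_n) = 4/5.5 = 0.727 s.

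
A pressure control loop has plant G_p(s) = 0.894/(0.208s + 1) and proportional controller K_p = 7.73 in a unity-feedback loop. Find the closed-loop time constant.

Closed loop: T(s) = K_p·G_p/(1+K_p·G_p) = 6.911/(0.208s + 1 + 6.911), with pole at s = −(1 + 6.911)/0.208 = −38.03.
Closed-loop time constant τ = 1/38.03 = 0.0263 s.

τ = 0.0263 s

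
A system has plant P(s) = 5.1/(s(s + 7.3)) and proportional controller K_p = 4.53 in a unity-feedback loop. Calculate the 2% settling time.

T_s ≈ 1.1 s

From 1 + K_pP(s) = 0: s² + 7.3s + 23.1 = 0 ⇒ ω_n = 4.807, ζ = 0.7594.
2% settling time T_s ≈ 4/(ζω_n) = 4/3.65 = 1.1 s.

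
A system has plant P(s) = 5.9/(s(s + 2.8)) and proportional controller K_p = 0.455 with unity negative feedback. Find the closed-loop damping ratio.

ζ = 0.854

The closed-loop denominator is s(s+2.8) + 0.455·5.9 = s² + 2.8s + 2.685.
So ω_n² = 2.685 ⇒ ω_n = 1.638 rad/s, and ζ = 2.8/(2ω_n) = 0.854.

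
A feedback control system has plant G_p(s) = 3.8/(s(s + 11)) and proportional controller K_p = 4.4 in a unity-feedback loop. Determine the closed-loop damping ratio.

ζ = 1.35

1 + K_p·G_p(s) = 0 gives s² + 11s + 16.72 = 0.
So ω_n² = 16.72 ⇒ ω_n = 4.089 rad/s, and ζ = 11/(2ω_n) = 1.35.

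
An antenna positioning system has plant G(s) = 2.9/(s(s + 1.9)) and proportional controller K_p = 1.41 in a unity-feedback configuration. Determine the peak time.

T_p = 1.76 s

From 1 + K_pG(s) = 0: s² + 1.9s + 4.089 = 0 ⇒ ω_n = 2.022, ζ = 0.4698.
Damped frequency ω_d = ω_n√(1−ζ²) = 1.785 rad/s, so peak time T_p = π/ω_d = 1.76 s.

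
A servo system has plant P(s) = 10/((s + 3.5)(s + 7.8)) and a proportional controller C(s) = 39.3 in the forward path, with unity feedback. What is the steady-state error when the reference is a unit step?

The loop is type 0. Static position error constant K_pos = C(0)·P(0) = 39.3·0.3663 = 14.4.
Steady-state error to a unit step: e_ss = 1/(1+K_pos) = 1/15.4 = 0.065.

0.065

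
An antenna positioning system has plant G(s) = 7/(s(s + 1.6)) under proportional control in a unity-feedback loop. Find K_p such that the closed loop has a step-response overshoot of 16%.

K_p = 0.36

From %OS = 100·exp(−πζ/√(1−ζ²)) = 16%, ζ = −ln(0.16)/√(π²+ln²(0.16)) = 0.5039.
Characteristic equation s² + 1.6s + 7K_p = 0 gives ζ = 1.6/(2√(7K_p)).
Setting ζ = 0.5039: √(7K_p) = 1.6/(2·0.5039) = 1.588, so K_p = 2.521/7 = 0.36.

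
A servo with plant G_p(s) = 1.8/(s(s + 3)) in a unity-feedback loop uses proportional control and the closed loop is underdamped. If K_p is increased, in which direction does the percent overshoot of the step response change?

Characteristic equation s² + 3s + K_p·1.8 = 0: raising K_p raises ω_n while 2ζω_n = 3 is fixed, so ζ falls and overshoot grows.

increase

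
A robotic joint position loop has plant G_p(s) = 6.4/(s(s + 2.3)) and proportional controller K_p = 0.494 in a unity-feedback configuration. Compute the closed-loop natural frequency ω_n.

The closed-loop denominator is s(s+2.3) + 0.494·6.4 = s² + 2.3s + 3.162.
So ω_n² = 3.162 ⇒ ω_n = 1.778 rad/s, and ζ = 2.3/(2ω_n) = 0.647.

ω_n = 1.78 rad/s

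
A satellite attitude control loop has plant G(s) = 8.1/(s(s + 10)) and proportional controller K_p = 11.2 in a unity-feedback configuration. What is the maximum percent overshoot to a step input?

14.4%

From 1 + K_pG(s) = 0: s² + 10s + 90.72 = 0 ⇒ ω_n = 9.525, ζ = 0.525.
%OS = 100·exp(−πζ/√(1−ζ²)) = 100·exp(−π·0.525/√0.7244) = 14.4%.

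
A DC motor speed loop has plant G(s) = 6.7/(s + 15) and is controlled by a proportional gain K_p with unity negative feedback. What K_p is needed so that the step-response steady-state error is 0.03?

Steady-state error for a unit step on this type-0 loop is 1/(1 + K_p·G(0)).
G(0) = 0.4467. Require 1/(1 + K_p·0.4467) = 0.03, so 1 + 0.4467·K_p = 33.33.
K_p = (33.33 − 1)/0.4467 = 72.4.

K_p = 72.4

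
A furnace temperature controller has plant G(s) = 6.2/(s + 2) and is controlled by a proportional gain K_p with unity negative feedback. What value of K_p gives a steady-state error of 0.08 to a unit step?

For a type-0 loop with proportional control, e_ss = 1/(1 + K_p·G(0)).
G(0) = 3.1. Require 1/(1 + K_p·3.1) = 0.08, so 1 + 3.1·K_p = 12.5.
K_p = (12.5 − 1)/3.1 = 3.71.

K_p = 3.71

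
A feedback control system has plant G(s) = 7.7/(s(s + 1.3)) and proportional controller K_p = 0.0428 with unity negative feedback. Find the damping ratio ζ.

With unity feedback the closed-loop characteristic equation is s² + 1.3s + 0.0428·7.7 = s² + 1.3s + 0.3296 = 0.
Matching s² + 2ζω_n s + ω_n²: ω_n = √0.3296 = 0.5741 rad/s and 2ζω_n = 1.3, so ζ = 1.3/(2·0.5741) = 1.13.

ζ = 1.13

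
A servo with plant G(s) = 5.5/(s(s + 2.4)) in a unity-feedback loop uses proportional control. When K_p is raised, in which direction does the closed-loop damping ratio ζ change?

ζ = 2.4/(2√(5.5K_p)); increasing K_p raises the denominator, so ζ falls.

decrease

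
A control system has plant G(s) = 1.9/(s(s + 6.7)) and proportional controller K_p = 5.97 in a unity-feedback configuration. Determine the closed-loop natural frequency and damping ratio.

ω_n = 3.37 rad/s, ζ = 0.995

1 + K_p·G(s) = 0 gives s² + 6.7s + 11.34 = 0.
Matching s² + 2ζω_n s + ω_n²: ω_n = √11.34 = 3.368 rad/s and 2ζω_n = 6.7, so ζ = 6.7/(2·3.368) = 0.995.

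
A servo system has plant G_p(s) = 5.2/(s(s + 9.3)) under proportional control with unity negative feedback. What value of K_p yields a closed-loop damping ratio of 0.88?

K_p = 5.37

Closed-loop characteristic equation: s² + 9.3s + K_p·5.2 = 0.
So ω_n = √(5.2K_p) and 2ζω_n = 9.3, giving ζ = 9.3/(2√(5.2K_p)).
Setting ζ = 0.88: √(5.2K_p) = 9.3/(2·0.88) = 5.284, so K_p = 27.92/5.2 = 5.37.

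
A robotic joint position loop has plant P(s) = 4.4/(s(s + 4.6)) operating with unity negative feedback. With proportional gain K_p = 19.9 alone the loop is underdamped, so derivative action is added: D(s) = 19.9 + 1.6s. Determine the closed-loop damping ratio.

ζ = 0.622

Forward path: (19.9 + 1.6s)·4.4/(s(s+4.6)). The closed-loop characteristic equation is s² + (4.6 + 4.4·1.6)s + 4.4·19.9 = 0.
That is s² + 11.64s + 87.56 = 0, so ω_n = 9.357 rad/s and ζ = 11.64/(2·9.357) = 0.622.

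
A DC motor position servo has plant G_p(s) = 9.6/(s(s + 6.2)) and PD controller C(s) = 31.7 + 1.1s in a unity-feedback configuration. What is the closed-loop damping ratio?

ζ = 0.48

Forward path: (31.7 + 1.1s)·9.6/(s(s+6.2)). The closed-loop characteristic equation is s² + (6.2 + 9.6·1.1)s + 9.6·31.7 = 0.
That is s² + 16.76s + 304.3 = 0, so ω_n = 17.44 rad/s and ζ = 16.76/(2·17.44) = 0.4804.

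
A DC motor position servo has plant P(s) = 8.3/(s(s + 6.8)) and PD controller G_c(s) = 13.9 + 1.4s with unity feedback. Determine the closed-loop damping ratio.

Forward path: (13.9 + 1.4s)·8.3/(s(s+6.8)). The closed-loop characteristic equation is s² + (6.8 + 8.3·1.4)s + 8.3·13.9 = 0.
That is s² + 18.42s + 115.4 = 0, so ω_n = 10.74 rad/s and ζ = 18.42/(2·10.74) = 0.8575.

ζ = 0.857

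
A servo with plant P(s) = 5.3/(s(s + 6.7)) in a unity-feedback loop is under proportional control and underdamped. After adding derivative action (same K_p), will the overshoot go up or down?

The derivative term adds K·K_d to the s-coefficient of the characteristic equation, raising 2ζω_n while ω_n is unchanged; ζ increases, so overshoot decreases.

decrease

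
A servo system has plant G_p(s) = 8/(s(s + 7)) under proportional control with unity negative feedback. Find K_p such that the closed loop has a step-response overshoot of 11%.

From %OS = 100·exp(−πζ/√(1−ζ²)) = 11%, ζ = −ln(0.11)/√(π²+ln²(0.11)) = 0.5749.
Characteristic equation s² + 7s + 8K_p = 0 gives ζ = 7/(2√(8K_p)).
Setting ζ = 0.5749: √(8K_p) = 7/(2·0.5749) = 6.088, so K_p = 37.07/8 = 4.63.

K_p = 4.63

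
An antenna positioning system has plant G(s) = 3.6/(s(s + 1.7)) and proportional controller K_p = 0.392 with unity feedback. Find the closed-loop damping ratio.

ζ = 0.716

1 + K_p·G(s) = 0 gives s² + 1.7s + 1.411 = 0.
Matching s² + 2ζω_n s + ω_n²: ω_n = √1.411 = 1.188 rad/s and 2ζω_n = 1.7, so ζ = 1.7/(2·1.188) = 0.716.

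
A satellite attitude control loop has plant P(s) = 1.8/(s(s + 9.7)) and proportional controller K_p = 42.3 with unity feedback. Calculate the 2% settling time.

From 1 + K_pP(s) = 0: s² + 9.7s + 76.14 = 0 ⇒ ω_n = 8.726, ζ = 0.5558.
2% settling time T_s ≈ 4/(ζω_n) = 4/4.85 = 0.825 s.

T_s ≈ 0.825 s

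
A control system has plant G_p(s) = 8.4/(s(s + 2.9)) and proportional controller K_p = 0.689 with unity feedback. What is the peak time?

The closed-loop denominator s² + 2.9s + 5.788 gives ω_n = √5.788 = 2.406 and ζ = 2.9/(2ω_n) = 0.6027.
Damped frequency ω_d = ω_n√(1−ζ²) = 1.92 rad/s, so peak time T_p = π/ω_d = 1.64 s.

T_p = 1.64 s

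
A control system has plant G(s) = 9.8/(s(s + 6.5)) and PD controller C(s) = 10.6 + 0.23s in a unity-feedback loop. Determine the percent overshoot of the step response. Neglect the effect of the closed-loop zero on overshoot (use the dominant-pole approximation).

Forward path: (10.6 + 0.23s)·9.8/(s(s+6.5)). The closed-loop characteristic equation is s² + (6.5 + 9.8·0.23)s + 9.8·10.6 = 0.
That is s² + 8.754s + 103.9 = 0, so ω_n = 10.19 rad/s and ζ = 8.754/(2·10.19) = 0.4294.
%OS = 100·exp(−πζ/√(1−ζ²)) = 22.4%.

22.4%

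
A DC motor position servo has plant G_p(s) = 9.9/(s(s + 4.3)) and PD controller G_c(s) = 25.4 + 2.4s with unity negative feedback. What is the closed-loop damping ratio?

ζ = 0.885

Forward path: (25.4 + 2.4s)·9.9/(s(s+4.3)). The closed-loop characteristic equation is s² + (4.3 + 9.9·2.4)s + 9.9·25.4 = 0.
That is s² + 28.06s + 251.5 = 0, so ω_n = 15.86 rad/s and ζ = 28.06/(2·15.86) = 0.8848.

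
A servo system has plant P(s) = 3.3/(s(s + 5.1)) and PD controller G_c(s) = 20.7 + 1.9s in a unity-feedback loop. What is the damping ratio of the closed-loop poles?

Forward path: (20.7 + 1.9s)·3.3/(s(s+5.1)). The closed-loop characteristic equation is s² + (5.1 + 3.3·1.9)s + 3.3·20.7 = 0.
That is s² + 11.37s + 68.31 = 0, so ω_n = 8.265 rad/s and ζ = 11.37/(2·8.265) = 0.6878.

ζ = 0.688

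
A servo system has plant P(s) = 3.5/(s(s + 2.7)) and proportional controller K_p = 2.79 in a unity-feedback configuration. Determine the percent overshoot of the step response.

From 1 + K_pP(s) = 0: s² + 2.7s + 9.765 = 0 ⇒ ω_n = 3.125, ζ = 0.432.
%OS = 100·exp(−πζ/√(1−ζ²)) = 100·exp(−π·0.432/√0.8134) = 22.2%.

22.2%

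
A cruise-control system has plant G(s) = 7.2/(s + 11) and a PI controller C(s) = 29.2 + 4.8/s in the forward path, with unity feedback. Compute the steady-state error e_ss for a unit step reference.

The open loop C(s)G(s) has a pole at the origin (type 1), so the static position error constant is infinite and e_ss = 1/(1+∞) = 0.

0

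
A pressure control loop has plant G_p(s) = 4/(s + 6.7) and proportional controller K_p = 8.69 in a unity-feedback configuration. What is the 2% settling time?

T_s ≈ 0.0965 s

Closed-loop transfer function: T(s) = K_p·G_p(s)/(1 + K_p·G_p(s)) = 34.76/(s + 6.7 + 34.76) = 34.76/(s + 41.46).
Time constant τ = 1/41.46 = 0.02412 s, so the 2% settling time is about 4τ = 0.0965 s.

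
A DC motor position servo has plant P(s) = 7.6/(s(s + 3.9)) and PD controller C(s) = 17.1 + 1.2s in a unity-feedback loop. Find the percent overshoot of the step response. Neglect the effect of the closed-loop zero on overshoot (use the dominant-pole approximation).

11.2%

Forward path: (17.1 + 1.2s)·7.6/(s(s+3.9)). The closed-loop characteristic equation is s² + (3.9 + 7.6·1.2)s + 7.6·17.1 = 0.
That is s² + 13.02s + 130 = 0, so ω_n = 11.4 rad/s and ζ = 13.02/(2·11.4) = 0.5711.
%OS = 100·exp(−πζ/√(1−ζ²)) = 11.2%.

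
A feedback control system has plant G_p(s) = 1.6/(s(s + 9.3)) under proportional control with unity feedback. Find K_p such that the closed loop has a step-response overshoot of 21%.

From %OS = 100·exp(−πζ/√(1−ζ²)) = 21%, ζ = −ln(0.21)/√(π²+ln²(0.21)) = 0.4449.
Characteristic equation s² + 9.3s + 1.6K_p = 0 gives ζ = 9.3/(2√(1.6K_p)).
Setting ζ = 0.4449: √(1.6K_p) = 9.3/(2·0.4449) = 10.45, so K_p = 109.2/1.6 = 68.3.

K_p = 68.3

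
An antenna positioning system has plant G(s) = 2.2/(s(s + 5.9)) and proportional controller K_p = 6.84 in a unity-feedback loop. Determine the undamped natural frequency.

With unity feedback the closed-loop characteristic equation is s² + 5.9s + 6.84·2.2 = s² + 5.9s + 15.05 = 0.
So ω_n² = 15.05 ⇒ ω_n = 3.879 rad/s, and ζ = 5.9/(2ω_n) = 0.76.

ω_n = 3.88 rad/s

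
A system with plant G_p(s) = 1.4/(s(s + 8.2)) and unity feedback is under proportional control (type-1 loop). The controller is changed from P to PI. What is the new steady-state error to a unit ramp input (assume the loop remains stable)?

0

The integrator raises the loop to type 2, so K_v → ∞ and e_ss to a ramp is zero.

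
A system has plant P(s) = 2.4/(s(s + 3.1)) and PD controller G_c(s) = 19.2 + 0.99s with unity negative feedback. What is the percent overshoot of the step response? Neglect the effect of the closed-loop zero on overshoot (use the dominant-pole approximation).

25%

Forward path: (19.2 + 0.99s)·2.4/(s(s+3.1)). The closed-loop characteristic equation is s² + (3.1 + 2.4·0.99)s + 2.4·19.2 = 0.
That is s² + 5.476s + 46.08 = 0, so ω_n = 6.788 rad/s and ζ = 5.476/(2·6.788) = 0.4033.
%OS = 100·exp(−πζ/√(1−ζ²)) = 25%.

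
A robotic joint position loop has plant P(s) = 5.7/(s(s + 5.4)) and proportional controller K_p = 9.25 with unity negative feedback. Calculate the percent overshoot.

28.4%

The closed-loop denominator s² + 5.4s + 52.73 gives ω_n = √52.73 = 7.261 and ζ = 5.4/(2ω_n) = 0.3718.
%OS = 100·exp(−πζ/√(1−ζ²)) = 100·exp(−π·0.3718/√0.8617) = 28.4%.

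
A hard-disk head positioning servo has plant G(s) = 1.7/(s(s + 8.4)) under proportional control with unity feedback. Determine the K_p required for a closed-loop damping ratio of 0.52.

K_p = 38.4

Closed-loop characteristic equation: s² + 8.4s + K_p·1.7 = 0.
So ω_n = √(1.7K_p) and 2ζω_n = 8.4, giving ζ = 8.4/(2√(1.7K_p)).
Setting ζ = 0.52: √(1.7K_p) = 8.4/(2·0.52) = 8.077, so K_p = 65.24/1.7 = 38.4.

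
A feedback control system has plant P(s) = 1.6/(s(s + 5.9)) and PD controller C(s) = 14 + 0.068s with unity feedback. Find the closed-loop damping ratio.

Forward path: (14 + 0.068s)·1.6/(s(s+5.9)). The closed-loop characteristic equation is s² + (5.9 + 1.6·0.068)s + 1.6·14 = 0.
That is s² + 6.009s + 22.4 = 0, so ω_n = 4.733 rad/s and ζ = 6.009/(2·4.733) = 0.6348.

ζ = 0.635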